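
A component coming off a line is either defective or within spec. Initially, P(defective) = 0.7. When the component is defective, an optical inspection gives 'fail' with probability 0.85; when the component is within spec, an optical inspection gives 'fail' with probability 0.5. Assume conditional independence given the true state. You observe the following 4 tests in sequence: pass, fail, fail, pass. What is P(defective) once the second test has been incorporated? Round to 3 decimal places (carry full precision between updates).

0.543

After 'pass': P(defective) = 0.15·0.7000 / (0.15·0.7000 + 0.5·0.3000) ≈ 0.4118
After 'fail': P(defective) = 0.85·0.4118 / (0.85·0.4118 + 0.5·0.5882) ≈ 0.5434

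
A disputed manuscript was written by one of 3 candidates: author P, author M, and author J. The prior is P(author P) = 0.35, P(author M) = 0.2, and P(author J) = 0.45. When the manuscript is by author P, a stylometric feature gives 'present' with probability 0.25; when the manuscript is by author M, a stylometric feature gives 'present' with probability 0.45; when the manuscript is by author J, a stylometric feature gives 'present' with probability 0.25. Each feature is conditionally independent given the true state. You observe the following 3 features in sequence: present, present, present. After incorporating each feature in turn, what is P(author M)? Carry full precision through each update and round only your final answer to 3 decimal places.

0.593

Apply Bayes' rule sequentially, carrying P(author M) forward.
After 'present': normaliser = 0.25·0.3500 + 0.45·0.2000 + 0.25·0.4500; P(author P) ≈ 0.3017, P(author M) ≈ 0.3103, P(author J) ≈ 0.3879
After 'present': normaliser = 0.25·0.3017 + 0.45·0.3103 + 0.25·0.3879; P(author P) ≈ 0.2417, P(author M) ≈ 0.4475, P(author J) ≈ 0.3108
After 'present': normaliser = 0.25·0.2417 + 0.45·0.4475 + 0.25·0.3108; P(author P) ≈ 0.1780, P(author M) ≈ 0.5932, P(author J) ≈ 0.2288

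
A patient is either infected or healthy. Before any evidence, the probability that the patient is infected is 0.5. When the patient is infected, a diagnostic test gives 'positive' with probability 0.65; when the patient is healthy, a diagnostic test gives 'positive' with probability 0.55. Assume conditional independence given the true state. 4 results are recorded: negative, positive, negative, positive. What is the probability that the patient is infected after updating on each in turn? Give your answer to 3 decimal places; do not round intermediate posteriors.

After 'negative': P(infected) = 0.35·0.5000 / (0.35·0.5000 + 0.45·0.5000) ≈ 0.4375
After 'positive': P(infected) = 0.65·0.4375 / (0.65·0.4375 + 0.55·0.5625) ≈ 0.4789
After 'negative': P(infected) = 0.35·0.4789 / (0.35·0.4789 + 0.45·0.5211) ≈ 0.4169
After 'positive': P(infected) = 0.65·0.4169 / (0.65·0.4169 + 0.55·0.5831) ≈ 0.4580

0.458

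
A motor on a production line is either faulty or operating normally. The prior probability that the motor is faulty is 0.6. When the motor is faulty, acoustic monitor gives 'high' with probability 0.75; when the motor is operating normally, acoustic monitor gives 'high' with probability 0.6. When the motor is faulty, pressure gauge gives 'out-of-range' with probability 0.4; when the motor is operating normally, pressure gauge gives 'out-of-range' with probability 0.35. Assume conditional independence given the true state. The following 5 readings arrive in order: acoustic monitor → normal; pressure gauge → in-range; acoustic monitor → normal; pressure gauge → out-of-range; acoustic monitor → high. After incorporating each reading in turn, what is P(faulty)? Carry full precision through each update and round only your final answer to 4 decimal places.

0.4359

Apply Bayes' rule sequentially, carrying P(faulty) forward.
After acoustic monitor='normal': P(faulty) = 0.25·0.6000 / (0.25·0.6000 + 0.4·0.4000) ≈ 0.4839
After pressure gauge='in-range': P(faulty) = 0.6·0.4839 / (0.6·0.4839 + 0.65·0.5161) ≈ 0.4639
After acoustic monitor='normal': P(faulty) = 0.25·0.4639 / (0.25·0.4639 + 0.4·0.5361) ≈ 0.3510
After pressure gauge='out-of-range': P(faulty) = 0.4·0.3510 / (0.4·0.3510 + 0.35·0.6490) ≈ 0.3820
After acoustic monitor='high': P(faulty) = 0.75·0.3820 / (0.75·0.3820 + 0.6·0.6180) ≈ 0.4359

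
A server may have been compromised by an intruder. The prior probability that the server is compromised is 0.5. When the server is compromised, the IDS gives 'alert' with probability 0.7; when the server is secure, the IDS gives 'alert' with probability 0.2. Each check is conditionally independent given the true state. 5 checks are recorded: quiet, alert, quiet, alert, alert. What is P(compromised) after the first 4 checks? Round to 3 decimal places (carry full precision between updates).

0.633

Each posterior becomes the prior for the next update.
After 'quiet': P(compromised) = 0.3·0.5000 / (0.3·0.5000 + 0.8·0.5000) ≈ 0.2727
After 'alert': P(compromised) = 0.7·0.2727 / (0.7·0.2727 + 0.2·0.7273) ≈ 0.5676
After 'quiet': P(compromised) = 0.3·0.5676 / (0.3·0.5676 + 0.8·0.4324) ≈ 0.3298
After 'alert': P(compromised) = 0.7·0.3298 / (0.7·0.3298 + 0.2·0.6702) ≈ 0.6327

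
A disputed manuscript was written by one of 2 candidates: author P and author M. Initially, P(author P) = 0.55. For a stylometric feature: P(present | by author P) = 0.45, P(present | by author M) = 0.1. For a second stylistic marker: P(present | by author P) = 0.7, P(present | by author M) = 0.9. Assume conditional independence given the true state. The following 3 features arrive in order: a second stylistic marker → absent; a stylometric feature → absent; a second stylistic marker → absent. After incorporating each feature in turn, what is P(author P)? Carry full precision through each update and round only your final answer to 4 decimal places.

0.8705

After a second stylistic marker='absent': P(author P) = 0.3·0.5500 / (0.3·0.5500 + 0.1·0.4500) ≈ 0.7857
After a stylometric feature='absent': P(author P) = 0.55·0.7857 / (0.55·0.7857 + 0.9·0.2143) ≈ 0.6914
After a second stylistic marker='absent': P(author P) = 0.3·0.6914 / (0.3·0.6914 + 0.1·0.3086) ≈ 0.8705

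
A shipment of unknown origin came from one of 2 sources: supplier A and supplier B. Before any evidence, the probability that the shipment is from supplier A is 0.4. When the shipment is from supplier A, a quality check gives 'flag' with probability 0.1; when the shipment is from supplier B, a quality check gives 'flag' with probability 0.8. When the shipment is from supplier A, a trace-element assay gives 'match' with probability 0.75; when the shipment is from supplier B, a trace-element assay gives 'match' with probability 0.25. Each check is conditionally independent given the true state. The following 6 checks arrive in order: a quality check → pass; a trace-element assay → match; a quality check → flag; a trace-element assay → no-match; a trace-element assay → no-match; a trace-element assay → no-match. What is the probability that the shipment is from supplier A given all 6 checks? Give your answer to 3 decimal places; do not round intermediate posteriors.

0.040

After a quality check='pass': P(supplier A) = 0.9·0.4000 / (0.9·0.4000 + 0.2·0.6000) ≈ 0.7500
After a trace-element assay='match': P(supplier A) = 0.75·0.7500 / (0.75·0.7500 + 0.25·0.2500) ≈ 0.9000
After a quality check='flag': P(supplier A) = 0.1·0.9000 / (0.1·0.9000 + 0.8·0.1000) ≈ 0.5294
After a trace-element assay='no-match': P(supplier A) = 0.25·0.5294 / (0.25·0.5294 + 0.75·0.4706) ≈ 0.2727
After a trace-element assay='no-match': P(supplier A) = 0.25·0.2727 / (0.25·0.2727 + 0.75·0.7273) ≈ 0.1111
After a trace-element assay='no-match': P(supplier A) = 0.25·0.1111 / (0.25·0.1111 + 0.75·0.8889) ≈ 0.0400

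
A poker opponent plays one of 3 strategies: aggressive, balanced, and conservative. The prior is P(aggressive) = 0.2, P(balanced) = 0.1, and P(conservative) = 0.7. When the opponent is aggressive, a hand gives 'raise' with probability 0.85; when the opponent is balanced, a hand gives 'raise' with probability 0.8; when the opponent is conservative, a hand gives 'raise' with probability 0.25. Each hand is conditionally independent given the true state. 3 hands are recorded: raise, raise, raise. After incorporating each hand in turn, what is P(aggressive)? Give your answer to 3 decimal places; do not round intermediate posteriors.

Each posterior becomes the prior for the next update.
After 'raise': normaliser = 0.85·0.2000 + 0.8·0.1000 + 0.25·0.7000; P(aggressive) ≈ 0.4000, P(balanced) ≈ 0.1882, P(conservative) ≈ 0.4118
After 'raise': normaliser = 0.85·0.4000 + 0.8·0.1882 + 0.25·0.4118; P(aggressive) ≈ 0.5728, P(balanced) ≈ 0.2537, P(conservative) ≈ 0.1734
After 'raise': normaliser = 0.85·0.5728 + 0.8·0.2537 + 0.25·0.1734; P(aggressive) ≈ 0.6641, P(balanced) ≈ 0.2768, P(conservative) ≈ 0.0591

0.664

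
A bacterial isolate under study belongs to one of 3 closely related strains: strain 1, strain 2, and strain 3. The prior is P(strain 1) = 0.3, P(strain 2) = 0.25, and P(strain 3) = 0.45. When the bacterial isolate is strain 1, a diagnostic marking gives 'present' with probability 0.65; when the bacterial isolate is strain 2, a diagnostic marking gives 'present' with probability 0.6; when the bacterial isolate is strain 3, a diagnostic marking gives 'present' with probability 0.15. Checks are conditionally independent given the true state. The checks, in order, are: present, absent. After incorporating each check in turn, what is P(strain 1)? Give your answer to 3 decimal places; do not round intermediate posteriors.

After 'present': normaliser = 0.65·0.3000 + 0.6·0.2500 + 0.15·0.4500; P(strain 1) ≈ 0.4727, P(strain 2) ≈ 0.3636, P(strain 3) ≈ 0.1636
After 'absent': normaliser = 0.35·0.4727 + 0.4·0.3636 + 0.85·0.1636; P(strain 1) ≈ 0.3677, P(strain 2) ≈ 0.3232, P(strain 3) ≈ 0.3091

0.368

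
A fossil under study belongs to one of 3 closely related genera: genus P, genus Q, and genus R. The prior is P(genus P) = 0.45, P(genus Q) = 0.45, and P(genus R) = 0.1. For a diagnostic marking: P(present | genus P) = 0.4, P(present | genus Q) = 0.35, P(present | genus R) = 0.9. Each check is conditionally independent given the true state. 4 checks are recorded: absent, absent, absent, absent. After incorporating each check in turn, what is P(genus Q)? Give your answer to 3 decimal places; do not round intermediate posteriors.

0.579

Apply Bayes' rule sequentially, carrying P(genus Q) forward.
After 'absent': normaliser = 0.6·0.4500 + 0.65·0.4500 + 0.1·0.1000; P(genus P) ≈ 0.4716, P(genus Q) ≈ 0.5109, P(genus R) ≈ 0.0175
After 'absent': normaliser = 0.6·0.4716 + 0.65·0.5109 + 0.1·0.0175; P(genus P) ≈ 0.4588, P(genus Q) ≈ 0.5384, P(genus R) ≈ 0.0028
After 'absent': normaliser = 0.6·0.4588 + 0.65·0.5384 + 0.1·0.0028; P(genus P) ≈ 0.4401, P(genus Q) ≈ 0.5595, P(genus R) ≈ 0.0005
After 'absent': normaliser = 0.6·0.4401 + 0.65·0.5595 + 0.1·0.0005; P(genus P) ≈ 0.4206, P(genus Q) ≈ 0.5793, P(genus R) ≈ 0.0001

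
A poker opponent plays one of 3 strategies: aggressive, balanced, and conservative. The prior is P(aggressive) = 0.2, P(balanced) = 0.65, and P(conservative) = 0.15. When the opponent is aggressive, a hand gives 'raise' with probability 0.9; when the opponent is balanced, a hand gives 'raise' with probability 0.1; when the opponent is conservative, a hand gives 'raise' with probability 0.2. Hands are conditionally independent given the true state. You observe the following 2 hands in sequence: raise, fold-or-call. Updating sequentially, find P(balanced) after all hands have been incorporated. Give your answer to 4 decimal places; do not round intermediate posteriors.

After 'raise': normaliser = 0.9·0.2000 + 0.1·0.6500 + 0.2·0.1500; P(aggressive) ≈ 0.6545, P(balanced) ≈ 0.2364, P(conservative) ≈ 0.1091
After 'fold-or-call': normaliser = 0.1·0.6545 + 0.9·0.2364 + 0.8·0.1091; P(aggressive) ≈ 0.1791, P(balanced) ≈ 0.5821, P(conservative) ≈ 0.2388

0.5821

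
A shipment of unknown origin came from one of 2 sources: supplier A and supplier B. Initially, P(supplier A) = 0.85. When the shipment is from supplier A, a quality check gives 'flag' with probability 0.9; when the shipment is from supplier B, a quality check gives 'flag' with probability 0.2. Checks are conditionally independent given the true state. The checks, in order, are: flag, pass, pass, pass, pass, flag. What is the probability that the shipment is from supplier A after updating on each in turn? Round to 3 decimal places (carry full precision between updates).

0.027

After 'flag': P(supplier A) = 0.9·0.8500 / (0.9·0.8500 + 0.2·0.1500) ≈ 0.9623
After 'pass': P(supplier A) = 0.1·0.9623 / (0.1·0.9623 + 0.8·0.0377) ≈ 0.7612
After 'pass': P(supplier A) = 0.1·0.7612 / (0.1·0.7612 + 0.8·0.2388) ≈ 0.2849
After 'pass': P(supplier A) = 0.1·0.2849 / (0.1·0.2849 + 0.8·0.7151) ≈ 0.0474
After 'pass': P(supplier A) = 0.1·0.0474 / (0.1·0.0474 + 0.8·0.9526) ≈ 0.0062
After 'flag': P(supplier A) = 0.9·0.0062 / (0.9·0.0062 + 0.2·0.9938) ≈ 0.0273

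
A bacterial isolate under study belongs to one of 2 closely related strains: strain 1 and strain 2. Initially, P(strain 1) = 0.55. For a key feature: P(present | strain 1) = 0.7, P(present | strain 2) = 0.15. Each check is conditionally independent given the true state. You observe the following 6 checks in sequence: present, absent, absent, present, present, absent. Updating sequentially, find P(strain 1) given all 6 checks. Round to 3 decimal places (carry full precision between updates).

0.845

Apply Bayes' rule sequentially, carrying P(strain 1) forward.
After 'present': P(strain 1) = 0.7·0.5500 / (0.7·0.5500 + 0.15·0.4500) ≈ 0.8508
After 'absent': P(strain 1) = 0.3·0.8508 / (0.3·0.8508 + 0.85·0.1492) ≈ 0.6681
After 'absent': P(strain 1) = 0.3·0.6681 / (0.3·0.6681 + 0.85·0.3319) ≈ 0.4154
After 'present': P(strain 1) = 0.7·0.4154 / (0.7·0.4154 + 0.15·0.5846) ≈ 0.7683
After 'present': P(strain 1) = 0.7·0.7683 / (0.7·0.7683 + 0.15·0.2317) ≈ 0.9393
After 'absent': P(strain 1) = 0.3·0.9393 / (0.3·0.9393 + 0.85·0.0607) ≈ 0.8452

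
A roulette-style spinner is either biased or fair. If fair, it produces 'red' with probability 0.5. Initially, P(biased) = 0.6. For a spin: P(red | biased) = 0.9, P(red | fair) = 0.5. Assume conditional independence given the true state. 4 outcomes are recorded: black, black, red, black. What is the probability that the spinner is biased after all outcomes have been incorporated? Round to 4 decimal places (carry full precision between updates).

After 'black': P(biased) = 0.1·0.6000 / (0.1·0.6000 + 0.5·0.4000) ≈ 0.2308
After 'black': P(biased) = 0.1·0.2308 / (0.1·0.2308 + 0.5·0.7692) ≈ 0.0566
After 'red': P(biased) = 0.9·0.0566 / (0.9·0.0566 + 0.5·0.9434) ≈ 0.0975
After 'black': P(biased) = 0.1·0.0975 / (0.1·0.0975 + 0.5·0.9025) ≈ 0.0211

0.0211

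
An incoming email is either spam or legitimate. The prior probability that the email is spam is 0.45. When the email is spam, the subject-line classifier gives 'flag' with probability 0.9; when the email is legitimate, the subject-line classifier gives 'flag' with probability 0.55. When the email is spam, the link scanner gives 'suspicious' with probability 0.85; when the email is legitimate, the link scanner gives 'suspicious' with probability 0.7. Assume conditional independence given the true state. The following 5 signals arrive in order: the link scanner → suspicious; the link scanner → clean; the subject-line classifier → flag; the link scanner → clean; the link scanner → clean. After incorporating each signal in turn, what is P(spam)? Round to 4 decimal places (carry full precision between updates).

Each posterior becomes the prior for the next update.
After the link scanner='suspicious': P(spam) = 0.85·0.4500 / (0.85·0.4500 + 0.7·0.5500) ≈ 0.4984
After the link scanner='clean': P(spam) = 0.15·0.4984 / (0.15·0.4984 + 0.3·0.5016) ≈ 0.3319
After the subject-line classifier='flag': P(spam) = 0.9·0.3319 / (0.9·0.3319 + 0.55·0.6681) ≈ 0.4484
After the link scanner='clean': P(spam) = 0.15·0.4484 / (0.15·0.4484 + 0.3·0.5516) ≈ 0.2890
After the link scanner='clean': P(spam) = 0.15·0.2890 / (0.15·0.2890 + 0.3·0.7110) ≈ 0.1689

0.1689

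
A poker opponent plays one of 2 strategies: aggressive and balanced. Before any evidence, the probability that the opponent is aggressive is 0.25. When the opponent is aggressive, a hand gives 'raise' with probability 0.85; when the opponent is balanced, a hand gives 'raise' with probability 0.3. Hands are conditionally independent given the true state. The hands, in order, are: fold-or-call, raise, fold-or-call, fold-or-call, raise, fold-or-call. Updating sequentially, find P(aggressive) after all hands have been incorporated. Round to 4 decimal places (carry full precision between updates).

0.0056

After 'fold-or-call': P(aggressive) = 0.15·0.2500 / (0.15·0.2500 + 0.7·0.7500) ≈ 0.0667
After 'raise': P(aggressive) = 0.85·0.0667 / (0.85·0.0667 + 0.3·0.9333) ≈ 0.1683
After 'fold-or-call': P(aggressive) = 0.15·0.1683 / (0.15·0.1683 + 0.7·0.8317) ≈ 0.0416
After 'fold-or-call': P(aggressive) = 0.15·0.0416 / (0.15·0.0416 + 0.7·0.9584) ≈ 0.0092
After 'raise': P(aggressive) = 0.85·0.0092 / (0.85·0.0092 + 0.3·0.9908) ≈ 0.0257
After 'fold-or-call': P(aggressive) = 0.15·0.0257 / (0.15·0.0257 + 0.7·0.9743) ≈ 0.0056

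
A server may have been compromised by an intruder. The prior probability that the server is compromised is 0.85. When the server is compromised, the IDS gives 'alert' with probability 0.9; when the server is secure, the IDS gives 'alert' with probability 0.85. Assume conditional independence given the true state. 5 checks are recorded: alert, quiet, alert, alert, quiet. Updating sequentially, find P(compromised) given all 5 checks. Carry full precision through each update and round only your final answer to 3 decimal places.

Apply Bayes' rule sequentially, carrying P(compromised) forward.
After 'alert': P(compromised) = 0.9·0.8500 / (0.9·0.8500 + 0.85·0.1500) ≈ 0.8571
After 'quiet': P(compromised) = 0.1·0.8571 / (0.1·0.8571 + 0.15·0.1429) ≈ 0.8000
After 'alert': P(compromised) = 0.9·0.8000 / (0.9·0.8000 + 0.85·0.2000) ≈ 0.8090
After 'alert': P(compromised) = 0.9·0.8090 / (0.9·0.8090 + 0.85·0.1910) ≈ 0.8177
After 'quiet': P(compromised) = 0.1·0.8177 / (0.1·0.8177 + 0.15·0.1823) ≈ 0.7493

0.749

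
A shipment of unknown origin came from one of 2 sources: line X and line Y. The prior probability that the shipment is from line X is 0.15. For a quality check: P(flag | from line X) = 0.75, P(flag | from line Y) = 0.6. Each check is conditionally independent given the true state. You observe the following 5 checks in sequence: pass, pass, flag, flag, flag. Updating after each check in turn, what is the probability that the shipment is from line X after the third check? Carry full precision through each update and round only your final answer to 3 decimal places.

0.079

After 'pass': P(line X) = 0.25·0.1500 / (0.25·0.1500 + 0.4·0.8500) ≈ 0.0993
After 'pass': P(line X) = 0.25·0.0993 / (0.25·0.0993 + 0.4·0.9007) ≈ 0.0645
After 'flag': P(line X) = 0.75·0.0645 / (0.75·0.0645 + 0.6·0.9355) ≈ 0.0793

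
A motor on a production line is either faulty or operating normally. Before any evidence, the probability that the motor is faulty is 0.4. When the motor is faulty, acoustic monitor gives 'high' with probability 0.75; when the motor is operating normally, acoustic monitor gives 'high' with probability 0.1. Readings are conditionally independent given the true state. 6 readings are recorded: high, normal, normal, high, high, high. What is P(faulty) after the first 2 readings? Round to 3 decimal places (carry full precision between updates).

Apply Bayes' rule sequentially, carrying P(faulty) forward.
After 'high': P(faulty) = 0.75·0.4000 / (0.75·0.4000 + 0.1·0.6000) ≈ 0.8333
After 'normal': P(faulty) = 0.25·0.8333 / (0.25·0.8333 + 0.9·0.1667) ≈ 0.5814

0.581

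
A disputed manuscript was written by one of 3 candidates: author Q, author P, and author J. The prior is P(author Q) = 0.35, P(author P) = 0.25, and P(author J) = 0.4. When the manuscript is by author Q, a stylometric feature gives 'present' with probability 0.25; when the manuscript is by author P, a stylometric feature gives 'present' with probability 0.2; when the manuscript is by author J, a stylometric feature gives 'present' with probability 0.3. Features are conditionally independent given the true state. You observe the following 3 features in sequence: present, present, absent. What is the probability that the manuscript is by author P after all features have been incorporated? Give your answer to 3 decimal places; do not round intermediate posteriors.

After 'present': normaliser = 0.25·0.3500 + 0.2·0.2500 + 0.3·0.4000; P(author Q) ≈ 0.3398, P(author P) ≈ 0.1942, P(author J) ≈ 0.4660
After 'present': normaliser = 0.25·0.3398 + 0.2·0.1942 + 0.3·0.4660; P(author Q) ≈ 0.3223, P(author P) ≈ 0.1473, P(author J) ≈ 0.5304
After 'absent': normaliser = 0.75·0.3223 + 0.8·0.1473 + 0.7·0.5304; P(author Q) ≈ 0.3307, P(author P) ≈ 0.1613, P(author J) ≈ 0.5080

0.161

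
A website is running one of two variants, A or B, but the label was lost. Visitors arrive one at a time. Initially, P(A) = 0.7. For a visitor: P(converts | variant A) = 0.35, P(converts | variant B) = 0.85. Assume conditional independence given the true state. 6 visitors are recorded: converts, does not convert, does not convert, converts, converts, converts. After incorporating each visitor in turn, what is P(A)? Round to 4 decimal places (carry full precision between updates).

Apply Bayes' rule sequentially, carrying P(A) forward.
After 'converts': P(A) = 0.35·0.7000 / (0.35·0.7000 + 0.85·0.3000) ≈ 0.4900
After 'does not convert': P(A) = 0.65·0.4900 / (0.65·0.4900 + 0.15·0.5100) ≈ 0.8063
After 'does not convert': P(A) = 0.65·0.8063 / (0.65·0.8063 + 0.15·0.1937) ≈ 0.9475
After 'converts': P(A) = 0.35·0.9475 / (0.35·0.9475 + 0.85·0.0525) ≈ 0.8814
After 'converts': P(A) = 0.35·0.8814 / (0.35·0.8814 + 0.85·0.1186) ≈ 0.7536
After 'converts': P(A) = 0.35·0.7536 / (0.35·0.7536 + 0.85·0.2464) ≈ 0.5574

0.5574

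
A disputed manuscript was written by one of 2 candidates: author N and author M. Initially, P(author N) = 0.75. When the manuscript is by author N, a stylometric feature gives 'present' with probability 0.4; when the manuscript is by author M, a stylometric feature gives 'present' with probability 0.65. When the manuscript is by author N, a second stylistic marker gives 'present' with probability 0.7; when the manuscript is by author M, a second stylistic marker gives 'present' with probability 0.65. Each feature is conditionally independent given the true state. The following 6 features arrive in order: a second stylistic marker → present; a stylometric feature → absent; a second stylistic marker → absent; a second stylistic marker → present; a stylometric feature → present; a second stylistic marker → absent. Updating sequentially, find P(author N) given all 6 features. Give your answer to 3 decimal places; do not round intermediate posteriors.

Apply Bayes' rule sequentially, carrying P(author N) forward.
After a second stylistic marker='present': P(author N) = 0.7·0.7500 / (0.7·0.7500 + 0.65·0.2500) ≈ 0.7636
After a stylometric feature='absent': P(author N) = 0.6·0.7636 / (0.6·0.7636 + 0.35·0.2364) ≈ 0.8471
After a second stylistic marker='absent': P(author N) = 0.3·0.8471 / (0.3·0.8471 + 0.35·0.1529) ≈ 0.8260
After a second stylistic marker='present': P(author N) = 0.7·0.8260 / (0.7·0.8260 + 0.65·0.1740) ≈ 0.8364
After a stylometric feature='present': P(author N) = 0.4·0.8364 / (0.4·0.8364 + 0.65·0.1636) ≈ 0.7588
After a second stylistic marker='absent': P(author N) = 0.3·0.7588 / (0.3·0.7588 + 0.35·0.2412) ≈ 0.7295

0.729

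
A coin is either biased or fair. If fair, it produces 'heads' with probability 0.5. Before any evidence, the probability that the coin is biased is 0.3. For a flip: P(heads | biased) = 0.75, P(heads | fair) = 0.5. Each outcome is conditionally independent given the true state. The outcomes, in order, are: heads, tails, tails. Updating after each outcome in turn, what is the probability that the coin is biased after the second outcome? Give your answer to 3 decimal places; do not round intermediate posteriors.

0.243

Apply Bayes' rule sequentially, carrying P(biased) forward.
After 'heads': P(biased) = 0.75·0.3000 / (0.75·0.3000 + 0.5·0.7000) ≈ 0.3913
After 'tails': P(biased) = 0.25·0.3913 / (0.25·0.3913 + 0.5·0.6087) ≈ 0.2432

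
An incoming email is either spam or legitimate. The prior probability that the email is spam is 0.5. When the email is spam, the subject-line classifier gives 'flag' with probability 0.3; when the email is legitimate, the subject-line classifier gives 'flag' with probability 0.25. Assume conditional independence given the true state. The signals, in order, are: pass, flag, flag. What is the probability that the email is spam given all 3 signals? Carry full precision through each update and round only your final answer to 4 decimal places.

0.5734

After 'pass': P(spam) = 0.7·0.5000 / (0.7·0.5000 + 0.75·0.5000) ≈ 0.4828
After 'flag': P(spam) = 0.3·0.4828 / (0.3·0.4828 + 0.25·0.5172) ≈ 0.5283
After 'flag': P(spam) = 0.3·0.5283 / (0.3·0.5283 + 0.25·0.4717) ≈ 0.5734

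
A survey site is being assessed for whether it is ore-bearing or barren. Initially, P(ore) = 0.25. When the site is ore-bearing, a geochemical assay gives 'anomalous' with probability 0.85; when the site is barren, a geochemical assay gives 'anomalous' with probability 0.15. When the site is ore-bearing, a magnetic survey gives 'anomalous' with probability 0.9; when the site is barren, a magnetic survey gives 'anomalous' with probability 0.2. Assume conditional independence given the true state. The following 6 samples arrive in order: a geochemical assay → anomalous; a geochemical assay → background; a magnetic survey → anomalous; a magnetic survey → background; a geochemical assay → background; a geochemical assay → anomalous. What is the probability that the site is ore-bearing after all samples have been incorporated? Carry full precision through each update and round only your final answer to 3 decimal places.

Each posterior becomes the prior for the next update.
After a geochemical assay='anomalous': P(ore) = 0.85·0.2500 / (0.85·0.2500 + 0.15·0.7500) ≈ 0.6538
After a geochemical assay='background': P(ore) = 0.15·0.6538 / (0.15·0.6538 + 0.85·0.3462) ≈ 0.2500
After a magnetic survey='anomalous': P(ore) = 0.9·0.2500 / (0.9·0.2500 + 0.2·0.7500) ≈ 0.6000
After a magnetic survey='background': P(ore) = 0.1·0.6000 / (0.1·0.6000 + 0.8·0.4000) ≈ 0.1579
After a geochemical assay='background': P(ore) = 0.15·0.1579 / (0.15·0.1579 + 0.85·0.8421) ≈ 0.0320
After a geochemical assay='anomalous': P(ore) = 0.85·0.0320 / (0.85·0.0320 + 0.15·0.9680) ≈ 0.1579

0.158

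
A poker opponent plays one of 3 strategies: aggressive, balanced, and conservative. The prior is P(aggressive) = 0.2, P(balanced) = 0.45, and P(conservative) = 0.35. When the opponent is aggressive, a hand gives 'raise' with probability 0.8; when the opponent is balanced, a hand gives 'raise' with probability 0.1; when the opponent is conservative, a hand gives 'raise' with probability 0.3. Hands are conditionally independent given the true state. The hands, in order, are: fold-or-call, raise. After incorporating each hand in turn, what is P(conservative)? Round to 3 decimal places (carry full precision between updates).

After 'fold-or-call': normaliser = 0.2·0.2000 + 0.9·0.4500 + 0.7·0.3500; P(aggressive) ≈ 0.0580, P(balanced) ≈ 0.5870, P(conservative) ≈ 0.3551
After 'raise': normaliser = 0.8·0.0580 + 0.1·0.5870 + 0.3·0.3551; P(aggressive) ≈ 0.2192, P(balanced) ≈ 0.2774, P(conservative) ≈ 0.5034

0.503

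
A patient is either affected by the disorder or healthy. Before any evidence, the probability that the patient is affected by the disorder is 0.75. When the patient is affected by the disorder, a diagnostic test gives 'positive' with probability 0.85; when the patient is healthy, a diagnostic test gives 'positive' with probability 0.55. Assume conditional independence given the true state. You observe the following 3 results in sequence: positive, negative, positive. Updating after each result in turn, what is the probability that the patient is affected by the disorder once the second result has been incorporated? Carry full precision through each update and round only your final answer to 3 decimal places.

0.607

After 'positive': P(affected) = 0.85·0.7500 / (0.85·0.7500 + 0.55·0.2500) ≈ 0.8226
After 'negative': P(affected) = 0.15·0.8226 / (0.15·0.8226 + 0.45·0.1774) ≈ 0.6071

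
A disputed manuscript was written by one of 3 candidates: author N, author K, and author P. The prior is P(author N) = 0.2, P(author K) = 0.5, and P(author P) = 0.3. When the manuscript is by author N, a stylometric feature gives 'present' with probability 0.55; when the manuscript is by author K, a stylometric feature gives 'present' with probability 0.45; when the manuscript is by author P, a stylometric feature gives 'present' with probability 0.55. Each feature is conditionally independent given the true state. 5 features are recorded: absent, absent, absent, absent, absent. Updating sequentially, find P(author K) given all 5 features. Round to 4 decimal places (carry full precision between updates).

Apply Bayes' rule sequentially, carrying P(author K) forward.
After 'absent': normaliser = 0.45·0.2000 + 0.55·0.5000 + 0.45·0.3000; P(author N) ≈ 0.1800, P(author K) ≈ 0.5500, P(author P) ≈ 0.2700
After 'absent': normaliser = 0.45·0.1800 + 0.55·0.5500 + 0.45·0.2700; P(author N) ≈ 0.1604, P(author K) ≈ 0.5990, P(author P) ≈ 0.2406
After 'absent': normaliser = 0.45·0.1604 + 0.55·0.5990 + 0.45·0.2406; P(author N) ≈ 0.1416, P(author K) ≈ 0.6461, P(author P) ≈ 0.2123
After 'absent': normaliser = 0.45·0.1416 + 0.55·0.6461 + 0.45·0.2123; P(author N) ≈ 0.1238, P(author K) ≈ 0.6905, P(author P) ≈ 0.1857
After 'absent': normaliser = 0.45·0.1238 + 0.55·0.6905 + 0.45·0.1857; P(author N) ≈ 0.1073, P(author K) ≈ 0.7317, P(author P) ≈ 0.1610

0.7317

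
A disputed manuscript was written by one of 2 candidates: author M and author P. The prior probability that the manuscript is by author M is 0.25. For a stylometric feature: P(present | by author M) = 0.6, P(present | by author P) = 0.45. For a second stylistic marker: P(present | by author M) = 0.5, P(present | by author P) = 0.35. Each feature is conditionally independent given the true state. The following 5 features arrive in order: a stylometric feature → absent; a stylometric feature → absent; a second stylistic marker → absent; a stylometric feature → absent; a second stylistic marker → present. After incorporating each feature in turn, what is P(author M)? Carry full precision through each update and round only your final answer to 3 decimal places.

After a stylometric feature='absent': P(author M) = 0.4·0.2500 / (0.4·0.2500 + 0.55·0.7500) ≈ 0.1951
After a stylometric feature='absent': P(author M) = 0.4·0.1951 / (0.4·0.1951 + 0.55·0.8049) ≈ 0.1499
After a second stylistic marker='absent': P(author M) = 0.5·0.1499 / (0.5·0.1499 + 0.65·0.8501) ≈ 0.1194
After a stylometric feature='absent': P(author M) = 0.4·0.1194 / (0.4·0.1194 + 0.55·0.8806) ≈ 0.0898
After a second stylistic marker='present': P(author M) = 0.5·0.0898 / (0.5·0.0898 + 0.35·0.9102) ≈ 0.1235

0.124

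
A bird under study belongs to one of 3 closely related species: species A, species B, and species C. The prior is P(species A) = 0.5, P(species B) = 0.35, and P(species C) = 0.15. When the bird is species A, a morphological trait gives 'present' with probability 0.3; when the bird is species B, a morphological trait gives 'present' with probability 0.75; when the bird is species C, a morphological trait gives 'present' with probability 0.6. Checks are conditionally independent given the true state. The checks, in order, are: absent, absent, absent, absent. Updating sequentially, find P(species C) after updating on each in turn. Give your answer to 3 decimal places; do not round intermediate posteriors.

0.031

After 'absent': normaliser = 0.7·0.5000 + 0.25·0.3500 + 0.4·0.1500; P(species A) ≈ 0.7035, P(species B) ≈ 0.1759, P(species C) ≈ 0.1206
After 'absent': normaliser = 0.7·0.7035 + 0.25·0.1759 + 0.4·0.1206; P(species A) ≈ 0.8423, P(species B) ≈ 0.0752, P(species C) ≈ 0.0825
After 'absent': normaliser = 0.7·0.8423 + 0.25·0.0752 + 0.4·0.0825; P(species A) ≈ 0.9192, P(species B) ≈ 0.0293, P(species C) ≈ 0.0515
After 'absent': normaliser = 0.7·0.9192 + 0.25·0.0293 + 0.4·0.0515; P(species A) ≈ 0.9584, P(species B) ≈ 0.0109, P(species C) ≈ 0.0307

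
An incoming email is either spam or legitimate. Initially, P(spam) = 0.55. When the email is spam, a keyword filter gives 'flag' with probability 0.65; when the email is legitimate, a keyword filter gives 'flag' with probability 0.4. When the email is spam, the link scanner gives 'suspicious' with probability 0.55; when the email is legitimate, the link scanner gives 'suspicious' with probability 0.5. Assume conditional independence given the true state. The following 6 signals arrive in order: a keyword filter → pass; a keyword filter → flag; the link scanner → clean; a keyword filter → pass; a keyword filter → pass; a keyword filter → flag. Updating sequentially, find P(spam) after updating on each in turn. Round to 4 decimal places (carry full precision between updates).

0.3657

After a keyword filter='pass': P(spam) = 0.35·0.5500 / (0.35·0.5500 + 0.6·0.4500) ≈ 0.4162
After a keyword filter='flag': P(spam) = 0.65·0.4162 / (0.65·0.4162 + 0.4·0.5838) ≈ 0.5367
After the link scanner='clean': P(spam) = 0.45·0.5367 / (0.45·0.5367 + 0.5·0.4633) ≈ 0.5105
After a keyword filter='pass': P(spam) = 0.35·0.5105 / (0.35·0.5105 + 0.6·0.4895) ≈ 0.3782
After a keyword filter='pass': P(spam) = 0.35·0.3782 / (0.35·0.3782 + 0.6·0.6218) ≈ 0.2619
After a keyword filter='flag': P(spam) = 0.65·0.2619 / (0.65·0.2619 + 0.4·0.7381) ≈ 0.3657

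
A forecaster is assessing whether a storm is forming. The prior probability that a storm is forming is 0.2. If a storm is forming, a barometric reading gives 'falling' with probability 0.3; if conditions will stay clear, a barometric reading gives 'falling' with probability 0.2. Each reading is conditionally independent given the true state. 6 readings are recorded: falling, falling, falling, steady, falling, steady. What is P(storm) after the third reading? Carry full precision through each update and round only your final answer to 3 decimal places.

0.458

After 'falling': P(storm) = 0.3·0.2000 / (0.3·0.2000 + 0.2·0.8000) ≈ 0.2727
After 'falling': P(storm) = 0.3·0.2727 / (0.3·0.2727 + 0.2·0.7273) ≈ 0.3600
After 'falling': P(storm) = 0.3·0.3600 / (0.3·0.3600 + 0.2·0.6400) ≈ 0.4576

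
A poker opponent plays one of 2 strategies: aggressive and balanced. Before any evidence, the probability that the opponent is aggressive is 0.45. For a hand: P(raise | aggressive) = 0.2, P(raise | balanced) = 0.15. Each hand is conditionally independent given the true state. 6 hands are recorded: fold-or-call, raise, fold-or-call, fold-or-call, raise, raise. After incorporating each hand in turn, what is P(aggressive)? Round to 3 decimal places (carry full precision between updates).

0.618

Apply Bayes' rule sequentially, carrying P(aggressive) forward.
After 'fold-or-call': P(aggressive) = 0.8·0.4500 / (0.8·0.4500 + 0.85·0.5500) ≈ 0.4350
After 'raise': P(aggressive) = 0.2·0.4350 / (0.2·0.4350 + 0.15·0.5650) ≈ 0.5066
After 'fold-or-call': P(aggressive) = 0.8·0.5066 / (0.8·0.5066 + 0.85·0.4934) ≈ 0.4914
After 'fold-or-call': P(aggressive) = 0.8·0.4914 / (0.8·0.4914 + 0.85·0.5086) ≈ 0.4763
After 'raise': P(aggressive) = 0.2·0.4763 / (0.2·0.4763 + 0.15·0.5237) ≈ 0.5481
After 'raise': P(aggressive) = 0.2·0.5481 / (0.2·0.5481 + 0.15·0.4519) ≈ 0.6179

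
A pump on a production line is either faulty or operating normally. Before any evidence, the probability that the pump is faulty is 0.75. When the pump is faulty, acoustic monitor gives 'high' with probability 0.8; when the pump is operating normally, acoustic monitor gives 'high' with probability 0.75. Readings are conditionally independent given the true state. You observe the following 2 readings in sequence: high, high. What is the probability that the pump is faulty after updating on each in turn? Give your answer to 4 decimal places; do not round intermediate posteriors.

0.7734

Apply Bayes' rule sequentially, carrying P(faulty) forward.
After 'high': P(faulty) = 0.8·0.7500 / (0.8·0.7500 + 0.75·0.2500) ≈ 0.7619
After 'high': P(faulty) = 0.8·0.7619 / (0.8·0.7619 + 0.75·0.2381) ≈ 0.7734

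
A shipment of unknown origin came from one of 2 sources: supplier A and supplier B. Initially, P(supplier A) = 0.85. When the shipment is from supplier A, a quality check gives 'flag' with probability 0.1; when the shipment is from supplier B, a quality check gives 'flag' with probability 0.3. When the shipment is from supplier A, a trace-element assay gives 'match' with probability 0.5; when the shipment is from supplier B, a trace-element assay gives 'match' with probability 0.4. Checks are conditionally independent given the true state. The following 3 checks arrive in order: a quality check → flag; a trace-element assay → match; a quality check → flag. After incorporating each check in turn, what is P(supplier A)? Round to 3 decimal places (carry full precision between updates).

After a quality check='flag': P(supplier A) = 0.1·0.8500 / (0.1·0.8500 + 0.3·0.1500) ≈ 0.6538
After a trace-element assay='match': P(supplier A) = 0.5·0.6538 / (0.5·0.6538 + 0.4·0.3462) ≈ 0.7025
After a quality check='flag': P(supplier A) = 0.1·0.7025 / (0.1·0.7025 + 0.3·0.2975) ≈ 0.4404

0.440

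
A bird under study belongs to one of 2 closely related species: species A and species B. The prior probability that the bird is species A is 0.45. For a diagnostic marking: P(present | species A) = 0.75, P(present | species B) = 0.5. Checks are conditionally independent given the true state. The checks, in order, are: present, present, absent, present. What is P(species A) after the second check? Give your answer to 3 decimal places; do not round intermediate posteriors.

0.648

Each posterior becomes the prior for the next update.
After 'present': P(species A) = 0.75·0.4500 / (0.75·0.4500 + 0.5·0.5500) ≈ 0.5510
After 'present': P(species A) = 0.75·0.5510 / (0.75·0.5510 + 0.5·0.4490) ≈ 0.6480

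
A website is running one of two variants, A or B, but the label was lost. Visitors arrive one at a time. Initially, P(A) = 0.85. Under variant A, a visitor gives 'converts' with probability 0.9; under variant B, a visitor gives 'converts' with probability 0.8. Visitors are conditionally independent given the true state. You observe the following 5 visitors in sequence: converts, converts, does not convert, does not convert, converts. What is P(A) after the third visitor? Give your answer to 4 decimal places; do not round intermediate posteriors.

After 'converts': P(A) = 0.9·0.8500 / (0.9·0.8500 + 0.8·0.1500) ≈ 0.8644
After 'converts': P(A) = 0.9·0.8644 / (0.9·0.8644 + 0.8·0.1356) ≈ 0.8776
After 'does not convert': P(A) = 0.1·0.8776 / (0.1·0.8776 + 0.2·0.1224) ≈ 0.7819

0.7819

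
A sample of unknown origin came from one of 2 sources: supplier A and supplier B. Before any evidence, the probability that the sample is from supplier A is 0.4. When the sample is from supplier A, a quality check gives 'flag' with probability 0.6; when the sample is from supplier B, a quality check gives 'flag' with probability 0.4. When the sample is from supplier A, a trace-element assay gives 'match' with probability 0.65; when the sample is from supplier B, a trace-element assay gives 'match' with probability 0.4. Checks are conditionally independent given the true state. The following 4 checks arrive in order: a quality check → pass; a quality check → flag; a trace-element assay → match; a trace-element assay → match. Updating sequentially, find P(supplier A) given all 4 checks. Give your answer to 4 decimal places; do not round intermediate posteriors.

After a quality check='pass': P(supplier A) = 0.4·0.4000 / (0.4·0.4000 + 0.6·0.6000) ≈ 0.3077
After a quality check='flag': P(supplier A) = 0.6·0.3077 / (0.6·0.3077 + 0.4·0.6923) ≈ 0.4000
After a trace-element assay='match': P(supplier A) = 0.65·0.4000 / (0.65·0.4000 + 0.4·0.6000) ≈ 0.5200
After a trace-element assay='match': P(supplier A) = 0.65·0.5200 / (0.65·0.5200 + 0.4·0.4800) ≈ 0.6377

0.6377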